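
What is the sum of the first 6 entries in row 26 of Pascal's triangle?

83682

1 + 26 + 325 + 2600 + 14950 + 65780 = 83682.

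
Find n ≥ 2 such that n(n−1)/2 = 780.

40

n(n−1)/2 = 780 ⇒ n(n−1) = 1560. Since 40·39 = 1560, n = 40.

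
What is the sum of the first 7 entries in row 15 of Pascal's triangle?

9949

1 + 15 + 105 + 455 + 1365 + 3003 + 5005 = 9949.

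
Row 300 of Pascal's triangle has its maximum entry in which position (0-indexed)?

150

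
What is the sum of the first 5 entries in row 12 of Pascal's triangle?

1 + 12 + 66 + 220 + 495 = 794.

794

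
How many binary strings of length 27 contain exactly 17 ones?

8436285

Choose the 17 positions: C(27,17) = 8436285.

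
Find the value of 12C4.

495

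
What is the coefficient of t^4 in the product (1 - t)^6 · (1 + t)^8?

9

Coefficient of t^4 = Σ_{j} C(6,j)·(-1)^j·C(8,4-j)·1^(4-j) for j from 0 to 4.
= 70 + (-336) + 420 + (-160) + 15 = 9.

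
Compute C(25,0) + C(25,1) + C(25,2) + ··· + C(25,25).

The entries of row 25 sum to 2^25 = 33554432.

33554432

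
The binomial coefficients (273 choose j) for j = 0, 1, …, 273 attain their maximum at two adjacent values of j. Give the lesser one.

136

For odd n = 273, C(273,j) peaks at j = (n−1)/2 and (n+1)/2; the lesser is 136.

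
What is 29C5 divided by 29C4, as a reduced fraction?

5

C(n,k+1)/C(n,k) = (n−k)/(k+1) = (29−4)/(4+1) = 25/5 = 5.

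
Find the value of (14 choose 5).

C(14,5) = (14·13·12·11·10) / 5! = 240240 / 120 = 2002.

2002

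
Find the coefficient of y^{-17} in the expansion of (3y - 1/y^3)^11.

-26730

General term: C(11,j)·(3y)^j·(-1/y^3)^(11-j), with y-exponent 1j − 3(11−j) = 4j − 33.
Set 4j − 33 = -17: j = 4.
C(11,4) = 330; 3^4 = 81; (-1)^7 = -1.
Coefficient = 330 · 81 · (-1) = -26730.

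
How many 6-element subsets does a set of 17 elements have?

C(17,6) = (17·16·15·14·13·12) / 6! = 8910720 / 720 = 12376.

12376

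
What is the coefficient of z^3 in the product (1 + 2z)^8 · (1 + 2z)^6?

(1 + 2z)^8(1 + 2z)^6 = (1 + 2z)^14, so the coefficient of z^3 is C(14,3)·2^3 = 364·8 = 2912.

2912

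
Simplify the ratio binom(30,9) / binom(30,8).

C(n,k+1)/C(n,k) = (n−k)/(k+1) = (30−8)/(8+1) = 22/9.

22/9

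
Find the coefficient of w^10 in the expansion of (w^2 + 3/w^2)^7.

21

General term: C(7,j)·(w^2)^j·(3/w^2)^(7-j), with w-exponent 2j − 2(7−j) = 4j − 14.
Set 4j − 14 = 10: j = 6.
C(7,6) = 7; 1^6 = 1; 3^1 = 3.
Coefficient = 7 · 1 · 3 = 21.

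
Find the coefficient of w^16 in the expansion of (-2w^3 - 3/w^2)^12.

General term: C(12,j)·(-2w^3)^j·(-3/w^2)^(12-j), with w-exponent 3j − 2(12−j) = 5j − 24.
Set 5j − 24 = 16: j = 8.
C(12,8) = 495; (-2)^8 = 256; (-3)^4 = 81.
Coefficient = 495 · 256 · 81 = 10264320.

10264320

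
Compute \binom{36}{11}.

600805296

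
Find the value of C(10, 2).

C(10,2) = (10·9) / 2! = 90 / 2 = 45.

45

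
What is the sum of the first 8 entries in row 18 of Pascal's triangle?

1 + 18 + 153 + 816 + 3060 + 8568 + 18564 + 31824 = 63004.

63004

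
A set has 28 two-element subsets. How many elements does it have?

8

n(n−1)/2 = 28 ⇒ n(n−1) = 56. Since 8·7 = 56, n = 8.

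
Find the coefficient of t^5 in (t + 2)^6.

12

The general term is C(6,j)·(t)^j·(2)^(6-j); the t^5 term has j = 5.
C(6,5) = 6.
Coefficient = C(6,5) · 2^1 = 6 · 2 = 12.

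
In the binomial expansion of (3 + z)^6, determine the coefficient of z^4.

135

The general term is C(6,j)·(3)^j·(z)^(6-j); the z^4 term has j = 2.
C(6,2) = 15.
Coefficient = C(6,2) · 3^2 = 15 · 9 = 135.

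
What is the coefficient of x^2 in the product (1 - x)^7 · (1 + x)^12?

3

Coefficient of x^2 = Σ_{j} C(7,j)·(-1)^j·C(12,2-j)·1^(2-j) for j from 0 to 2.
= 66 + (-84) + 21 = 3.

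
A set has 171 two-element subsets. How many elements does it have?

19

n(n−1)/2 = 171 ⇒ n(n−1) = 342. Since 19·18 = 342, n = 19.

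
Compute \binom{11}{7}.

330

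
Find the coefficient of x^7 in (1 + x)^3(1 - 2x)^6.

-144

Coefficient of x^7 = Σ_{j} C(3,j)·1^j·C(6,7-j)·(-2)^(7-j) for j from 1 to 3.
= 192 + (-576) + 240 = -144.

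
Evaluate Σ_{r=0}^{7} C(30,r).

2804012

1 + 30 + 435 + 4060 + 27405 + 142506 + 593775 + 2035800 = 2804012.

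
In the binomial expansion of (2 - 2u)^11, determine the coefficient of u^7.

-675840

The general term is C(11,j)·(2)^j·(-2u)^(11-j); the u^7 term has j = 4.
C(11,4) = 330.
Coefficient = C(11,4) · 2^4 · (-2)^7 = 330 · 16 · (-128) = -675840.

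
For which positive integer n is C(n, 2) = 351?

27

n(n−1)/2 = 351 ⇒ n(n−1) = 702. Since 27·26 = 702, n = 27.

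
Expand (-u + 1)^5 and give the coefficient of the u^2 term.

10

The general term is C(5,j)·(-u)^j·(1)^(5-j); the u^2 term has j = 2.
C(5,2) = 10.
Coefficient = C(5,2) = 10.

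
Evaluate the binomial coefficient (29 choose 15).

77558760

C(29,15) = C(29,14) by symmetry.
C(29,14) = (29·28·27·26·25·24·23·22·21·20·19·18·17·16) / 14! = 6761440164390912000 / 87178291200 = 77558760.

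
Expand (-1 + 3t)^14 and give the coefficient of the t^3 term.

-9828

The general term is C(14,j)·(-1)^j·(3t)^(14-j); the t^3 term has j = 11.
C(14,11) = 364.
Coefficient = C(14,11) · (-1)^11 · 3^3 = 364 · (-1) · 27 = -9828.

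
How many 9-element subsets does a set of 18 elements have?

48620

C(18,9) = (18·17·16·15·14·13·12·11·10) / 9! = 17643225600 / 362880 = 48620.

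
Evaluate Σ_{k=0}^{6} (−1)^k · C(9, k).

28

The partial alternating sum Σ_{k=0}^{6} (−1)^k C(9,k) = (−1)^6 C(8,6) = 28.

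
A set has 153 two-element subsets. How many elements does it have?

n(n−1)/2 = 153 ⇒ n(n−1) = 306. Since 18·17 = 306, n = 18.

18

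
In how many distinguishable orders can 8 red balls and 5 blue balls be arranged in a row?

1287

Choose positions for the red balls: C(13,8) = 1287.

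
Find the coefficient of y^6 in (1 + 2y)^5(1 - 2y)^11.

4224

Coefficient of y^6 = Σ_{j} C(5,j)·2^j·C(11,6-j)·(-2)^(6-j) for j from 0 to 5.
= 29568 + (-147840) + 211200 + (-105600) + 17600 + (-704) = 4224.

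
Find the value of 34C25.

52451256

C(34,25) = C(34,9) by symmetry.
C(34,9) = (34·33·32·31·30·29·28·27·26) / 9! = 19033511777280 / 362880 = 52451256.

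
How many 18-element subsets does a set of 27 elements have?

C(27,18) = C(27,9) by symmetry.
C(27,9) = (27·26·25·24·23·22·21·20·19) / 9! = 1700755056000 / 362880 = 4686825.

4686825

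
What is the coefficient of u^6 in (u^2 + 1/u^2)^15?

5005

General term: C(15,j)·(u^2)^j·(1/u^2)^(15-j), with u-exponent 2j − 2(15−j) = 4j − 30.
Set 4j − 30 = 6: j = 9.
C(15,9) = 5005; 1^9 = 1; 1^6 = 1.
Coefficient = 5005 · 1 · 1 = 5005.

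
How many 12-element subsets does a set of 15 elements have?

455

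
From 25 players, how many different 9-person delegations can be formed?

2042975

This is C(25,9) = 2042975.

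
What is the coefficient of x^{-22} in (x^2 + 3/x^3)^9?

General term: C(9,j)·(x^2)^j·(3/x^3)^(9-j), with x-exponent 2j − 3(9−j) = 5j − 27.
Set 5j − 27 = -22: j = 1.
C(9,1) = 9; 1^1 = 1; 3^8 = 6561.
Coefficient = 9 · 1 · 6561 = 59049.

59049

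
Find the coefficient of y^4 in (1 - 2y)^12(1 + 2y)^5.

-960

Coefficient of y^4 = Σ_{j} C(12,j)·(-2)^j·C(5,4-j)·2^(4-j) for j from 0 to 4.
= 80 + (-1920) + 10560 + (-17600) + 7920 = -960.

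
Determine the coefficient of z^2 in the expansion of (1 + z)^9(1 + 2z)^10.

Coefficient of z^2 = Σ_{j} C(9,j)·1^j·C(10,2-j)·2^(2-j) for j from 0 to 2.
= 180 + 180 + 36 = 396.

396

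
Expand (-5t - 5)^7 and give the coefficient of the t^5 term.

-1640625

The general term is C(7,j)·(-5t)^j·(-5)^(7-j); the t^5 term has j = 5.
C(7,5) = 21.
Coefficient = C(7,5) · (-5)^5 · (-5)^2 = 21 · (-3125) · 25 = -1640625.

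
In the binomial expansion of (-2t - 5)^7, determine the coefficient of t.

-218750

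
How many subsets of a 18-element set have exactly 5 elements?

8568

Choose the 5 positions: C(18,5) = 8568.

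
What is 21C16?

C(21,16) = C(21,5) by symmetry.
C(21,5) = (21·20·19·18·17) / 5! = 2441880 / 120 = 20349.

20349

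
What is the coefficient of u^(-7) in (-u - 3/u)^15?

-241805655

General term: C(15,j)·(-u)^j·(-3/u)^(15-j), with u-exponent 1j − 1(15−j) = 2j − 15.
Set 2j − 15 = -7: j = 4.
C(15,4) = 1365; (-1)^4 = 1; (-3)^11 = -177147.
Coefficient = 1365 · 1 · (-177147) = -241805655.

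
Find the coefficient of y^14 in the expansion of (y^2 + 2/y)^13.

11440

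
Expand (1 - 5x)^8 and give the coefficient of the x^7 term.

-625000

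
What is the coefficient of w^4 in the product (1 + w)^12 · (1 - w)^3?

Coefficient of w^4 = Σ_{j} C(12,j)·1^j·C(3,4-j)·(-1)^(4-j) for j from 1 to 4.
= (-12) + 198 + (-660) + 495 = 21.

21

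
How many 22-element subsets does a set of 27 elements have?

80730

C(27,22) = C(27,5) by symmetry.
C(27,5) = (27·26·25·24·23) / 5! = 9687600 / 120 = 80730.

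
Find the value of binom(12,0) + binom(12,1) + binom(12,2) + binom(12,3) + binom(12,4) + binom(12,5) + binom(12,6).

1 + 12 + 66 + 220 + 495 + 792 + 924 = 2510.

2510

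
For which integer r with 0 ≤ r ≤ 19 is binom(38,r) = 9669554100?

C(38,r) increases on 0 ≤ r ≤ 19. C(38,13) = 5414950296 and C(38,14) = 9669554100, so r = 14.

14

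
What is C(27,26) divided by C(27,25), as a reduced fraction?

1/13

C(n,k+1)/C(n,k) = (n−k)/(k+1) = (27−25)/(25+1) = 2/26 = 1/13.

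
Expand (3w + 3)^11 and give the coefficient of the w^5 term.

81841914

The general term is C(11,j)·(3w)^j·(3)^(11-j); the w^5 term has j = 5.
C(11,5) = 462.
Coefficient = C(11,5) · 3^5 · 3^6 = 462 · 243 · 729 = 81841914.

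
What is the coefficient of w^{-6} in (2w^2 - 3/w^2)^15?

-6304858560

General term: C(15,j)·(2w^2)^j·(-3/w^2)^(15-j), with w-exponent 2j − 2(15−j) = 4j − 30.
Set 4j − 30 = -6: j = 6.
C(15,6) = 5005; 2^6 = 64; (-3)^9 = -19683.
Coefficient = 5005 · 64 · (-19683) = -6304858560.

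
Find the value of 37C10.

348330136

C(37,10) = (37·36·35·34·33·32·31·30·29·28) / 10! = 1264020397516800 / 3628800 = 348330136.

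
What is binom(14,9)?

C(14,9) = C(14,5) by symmetry.
C(14,5) = (14·13·12·11·10) / 5! = 240240 / 120 = 2002.

2002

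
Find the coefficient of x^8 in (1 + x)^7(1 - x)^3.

Coefficient of x^8 = Σ_{j} C(7,j)·1^j·C(3,8-j)·(-1)^(8-j) for j from 5 to 7.
= (-21) + 21 + (-3) = -3.

-3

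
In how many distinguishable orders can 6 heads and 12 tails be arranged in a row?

Choose positions for the heads: C(18,6) = 18564.

18564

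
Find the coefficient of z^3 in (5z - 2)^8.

The general term is C(8,j)·(5z)^j·(-2)^(8-j); the z^3 term has j = 3.
C(8,3) = 56.
Coefficient = C(8,3) · 5^3 · (-2)^5 = 56 · 125 · (-32) = -224000.

-224000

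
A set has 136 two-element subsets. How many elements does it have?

17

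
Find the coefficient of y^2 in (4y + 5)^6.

150000

The general term is C(6,j)·(4y)^j·(5)^(6-j); the y^2 term has j = 2.
C(6,2) = 15.
Coefficient = C(6,2) · 4^2 · 5^4 = 15 · 16 · 625 = 150000.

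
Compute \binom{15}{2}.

C(15,2) = (15·14) / 2! = 210 / 2 = 105.

105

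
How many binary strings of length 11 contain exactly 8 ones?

165

Choose the 8 positions: C(11,8) = 165.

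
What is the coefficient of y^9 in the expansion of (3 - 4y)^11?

-129761280

The general term is C(11,j)·(3)^j·(-4y)^(11-j); the y^9 term has j = 2.
C(11,2) = 55.
Coefficient = C(11,2) · 3^2 · (-4)^9 = 55 · 9 · (-262144) = -129761280.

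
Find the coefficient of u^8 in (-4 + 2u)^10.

184320

The general term is C(10,j)·(-4)^j·(2u)^(10-j); the u^8 term has j = 2.
C(10,2) = 45.
Coefficient = C(10,2) · (-4)^2 · 2^8 = 45 · 16 · 256 = 184320.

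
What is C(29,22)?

C(29,22) = C(29,7) by symmetry.
C(29,7) = (29·28·27·26·25·24·23) / 7! = 7866331200 / 5040 = 1560780.

1560780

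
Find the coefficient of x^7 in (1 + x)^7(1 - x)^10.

84

Coefficient of x^7 = Σ_{j} C(7,j)·1^j·C(10,7-j)·(-1)^(7-j) for j from 0 to 7.
= (-120) + 1470 + (-5292) + 7350 + (-4200) + 945 + (-70) + 1 = 84.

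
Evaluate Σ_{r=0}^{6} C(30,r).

1 + 30 + 435 + 4060 + 27405 + 142506 + 593775 = 768212.

768212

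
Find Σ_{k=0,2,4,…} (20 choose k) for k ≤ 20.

Half of (1+1)^20 + (1−1)^20 gives the even-index sum: 2^19 = 524288.

524288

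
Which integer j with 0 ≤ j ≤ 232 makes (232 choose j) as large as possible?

116

C(232,j) is maximized at j = 232/2 = 116.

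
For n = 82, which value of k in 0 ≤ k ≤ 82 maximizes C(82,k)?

41

C(82,k) is maximized at k = 82/2 = 41.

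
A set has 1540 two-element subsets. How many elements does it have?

n(n−1)/2 = 1540 ⇒ n(n−1) = 3080. Since 56·55 = 3080, n = 56.

56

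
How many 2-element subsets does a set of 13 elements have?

C(13,2) = (13·12) / 2! = 156 / 2 = 78.

78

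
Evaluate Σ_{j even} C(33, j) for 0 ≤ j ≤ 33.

4294967296

Half of (1+1)^33 + (1−1)^33 gives the even-index sum: 2^32 = 4294967296.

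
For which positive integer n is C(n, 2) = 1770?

60

n(n−1)/2 = 1770 ⇒ n(n−1) = 3540. Since 60·59 = 3540, n = 60.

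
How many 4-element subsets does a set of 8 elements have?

70

C(8,4) = (8·7·6·5) / 4! = 1680 / 24 = 70.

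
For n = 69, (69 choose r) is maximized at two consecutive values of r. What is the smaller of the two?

34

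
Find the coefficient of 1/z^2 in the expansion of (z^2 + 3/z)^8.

20412

General term: C(8,j)·(z^2)^j·(3/z)^(8-j), with z-exponent 2j − 1(8−j) = 3j − 8.
Set 3j − 8 = -2: j = 2.
C(8,2) = 28; 1^2 = 1; 3^6 = 729.
Coefficient = 28 · 1 · 729 = 20412.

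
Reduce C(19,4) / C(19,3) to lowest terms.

4

C(n,k+1)/C(n,k) = (n−k)/(k+1) = (19−3)/(3+1) = 16/4 = 4.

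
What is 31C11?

84672315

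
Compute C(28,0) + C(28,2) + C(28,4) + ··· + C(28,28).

Half of (1+1)^28 + (1−1)^28 gives the even-index sum: 2^27 = 134217728.

134217728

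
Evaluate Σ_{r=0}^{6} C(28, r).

1 + 28 + 378 + 3276 + 20475 + 98280 + 376740 = 499178.

499178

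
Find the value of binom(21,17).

C(21,17) = C(21,4) by symmetry.
C(21,4) = (21·20·19·18) / 4! = 143640 / 24 = 5985.

5985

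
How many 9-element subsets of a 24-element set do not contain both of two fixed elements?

1136960

All 9-subsets: C(24,9) = 1307504. Those containing both fixed elements: C(22,7) = 170544.
1307504 − 170544 = 1136960.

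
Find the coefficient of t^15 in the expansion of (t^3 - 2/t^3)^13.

11440

General term: C(13,j)·(t^3)^j·(-2/t^3)^(13-j), with t-exponent 3j − 3(13−j) = 6j − 39.
Set 6j − 39 = 15: j = 9.
C(13,9) = 715; 1^9 = 1; (-2)^4 = 16.
Coefficient = 715 · 1 · 16 = 11440.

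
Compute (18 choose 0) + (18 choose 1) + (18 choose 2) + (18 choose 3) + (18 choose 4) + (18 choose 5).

12616

1 + 18 + 153 + 816 + 3060 + 8568 = 12616.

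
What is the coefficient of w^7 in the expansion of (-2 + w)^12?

The general term is C(12,j)·(-2)^j·(w)^(12-j); the w^7 term has j = 5.
C(12,5) = 792.
Coefficient = C(12,5) · (-2)^5 = 792 · (-32) = -25344.

-25344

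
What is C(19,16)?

C(19,16) = C(19,3) by symmetry.
C(19,3) = (19·18·17) / 3! = 5814 / 6 = 969.

969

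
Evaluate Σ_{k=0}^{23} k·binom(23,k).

Differentiating (1+x)^23 and setting x=1: Σ k·C(23,k) = 23·2^22 = 96468992.

96468992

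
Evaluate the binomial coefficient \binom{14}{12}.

91

C(14,12) = C(14,2) by symmetry.
C(14,2) = (14·13) / 2! = 182 / 2 = 91.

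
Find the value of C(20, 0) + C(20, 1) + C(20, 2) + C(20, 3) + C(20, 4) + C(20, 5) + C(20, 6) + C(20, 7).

137980

1 + 20 + 190 + 1140 + 4845 + 15504 + 38760 + 77520 = 137980.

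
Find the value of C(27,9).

4686825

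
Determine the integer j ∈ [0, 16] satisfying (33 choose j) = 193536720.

11

C(33,j) increases on 0 ≤ j ≤ 16. C(33,10) = 92561040 and C(33,11) = 193536720, so j = 11.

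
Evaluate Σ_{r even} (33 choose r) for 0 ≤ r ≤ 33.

Half of (1+1)^33 + (1−1)^33 gives the even-index sum: 2^32 = 4294967296.

4294967296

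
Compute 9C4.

126

C(9,4) = (9·8·7·6) / 4! = 3024 / 24 = 126.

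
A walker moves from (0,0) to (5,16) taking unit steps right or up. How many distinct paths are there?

Each path is a sequence of 21 steps with 5 rights: C(21,5) = 20349.

20349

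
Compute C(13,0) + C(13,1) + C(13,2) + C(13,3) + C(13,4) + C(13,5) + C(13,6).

4096

1 + 13 + 78 + 286 + 715 + 1287 + 1716 = 4096.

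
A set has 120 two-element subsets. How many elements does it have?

16

n(n−1)/2 = 120 ⇒ n(n−1) = 240. Since 16·15 = 240, n = 16.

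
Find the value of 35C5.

324632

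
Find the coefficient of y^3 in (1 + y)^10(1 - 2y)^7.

50

Coefficient of y^3 = Σ_{j} C(10,j)·1^j·C(7,3-j)·(-2)^(3-j) for j from 0 to 3.
= (-280) + 840 + (-630) + 120 = 50.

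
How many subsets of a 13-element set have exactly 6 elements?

Choose the 6 positions: C(13,6) = 1716.

1716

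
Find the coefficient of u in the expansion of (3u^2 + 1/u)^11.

General term: C(11,j)·(3u^2)^j·(1/u)^(11-j), with u-exponent 2j − 1(11−j) = 3j − 11.
Set 3j − 11 = 1: j = 4.
C(11,4) = 330; 3^4 = 81; 1^7 = 1.
Coefficient = 330 · 81 · 1 = 26730.

26730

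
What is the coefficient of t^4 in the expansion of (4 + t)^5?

The general term is C(5,j)·(4)^j·(t)^(5-j); the t^4 term has j = 1.
C(5,1) = 5.
Coefficient = C(5,1) · 4^1 = 5 · 4 = 20.

20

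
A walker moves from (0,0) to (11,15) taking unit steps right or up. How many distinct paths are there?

Each path is a sequence of 26 steps with 11 rights: C(26,11) = 7726160.

7726160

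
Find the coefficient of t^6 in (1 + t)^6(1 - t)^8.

-5

Coefficient of t^6 = Σ_{j} C(6,j)·1^j·C(8,6-j)·(-1)^(6-j) for j from 0 to 6.
= 28 + (-336) + 1050 + (-1120) + 420 + (-48) + 1 = -5.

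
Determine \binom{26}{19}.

657800

C(26,19) = C(26,7) by symmetry.
C(26,7) = (26·25·24·23·22·21·20) / 7! = 3315312000 / 5040 = 657800.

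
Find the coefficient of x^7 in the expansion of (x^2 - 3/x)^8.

General term: C(8,j)·(x^2)^j·(-3/x)^(8-j), with x-exponent 2j − 1(8−j) = 3j − 8.
Set 3j − 8 = 7: j = 5.
C(8,5) = 56; 1^5 = 1; (-3)^3 = -27.
Coefficient = 56 · 1 · (-27) = -1512.

-1512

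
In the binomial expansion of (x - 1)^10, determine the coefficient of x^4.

210

The general term is C(10,j)·(x)^j·(-1)^(10-j); the x^4 term has j = 4.
C(10,4) = 210.
Coefficient = C(10,4) = 210.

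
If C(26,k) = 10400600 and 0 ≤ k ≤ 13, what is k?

13

C(26,k) increases on 0 ≤ k ≤ 13. C(26,12) = 9657700 and C(26,13) = 10400600, so k = 13.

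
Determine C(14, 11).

364

C(14,11) = C(14,3) by symmetry.
C(14,3) = (14·13·12) / 3! = 2184 / 6 = 364.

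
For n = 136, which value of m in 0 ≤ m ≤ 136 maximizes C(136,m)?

68

C(136,m) is maximized at m = 136/2 = 68.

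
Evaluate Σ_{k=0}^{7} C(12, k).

1 + 12 + 66 + 220 + 495 + 792 + 924 + 792 = 3302.

3302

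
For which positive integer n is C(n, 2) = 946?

n(n−1)/2 = 946 ⇒ n(n−1) = 1892. Since 44·43 = 1892, n = 44.

44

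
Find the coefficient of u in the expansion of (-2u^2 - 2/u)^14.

General term: C(14,j)·(-2u^2)^j·(-2/u)^(14-j), with u-exponent 2j − 1(14−j) = 3j − 14.
Set 3j − 14 = 1: j = 5.
C(14,5) = 2002; (-2)^5 = -32; (-2)^9 = -512.
Coefficient = 2002 · (-32) · (-512) = 32800768.

32800768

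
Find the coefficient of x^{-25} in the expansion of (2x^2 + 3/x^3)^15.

3868890480

General term: C(15,j)·(2x^2)^j·(3/x^3)^(15-j), with x-exponent 2j − 3(15−j) = 5j − 45.
Set 5j − 45 = -25: j = 4.
C(15,4) = 1365; 2^4 = 16; 3^11 = 177147.
Coefficient = 1365 · 16 · 177147 = 3868890480.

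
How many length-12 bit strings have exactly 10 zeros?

66

Choose the 10 positions: C(12,10) = 66.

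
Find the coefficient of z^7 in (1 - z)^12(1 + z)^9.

Coefficient of z^7 = Σ_{j} C(12,j)·(-1)^j·C(9,7-j)·1^(7-j) for j from 0 to 7.
= 36 + (-1008) + 8316 + (-27720) + 41580 + (-28512) + 8316 + (-792) = 216.

216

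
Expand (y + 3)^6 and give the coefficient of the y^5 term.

The general term is C(6,j)·(y)^j·(3)^(6-j); the y^5 term has j = 5.
C(6,5) = 6.
Coefficient = C(6,5) · 3^1 = 6 · 3 = 18.

18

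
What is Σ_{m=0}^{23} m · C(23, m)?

96468992

Since m·C(23,m) = 23·C(22,m−1), the sum is 23·2^22 = 23·4194304 = 96468992.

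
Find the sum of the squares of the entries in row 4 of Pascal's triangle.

By Vandermonde's identity, Σ C(4,j)² = C(8,4) = 70.

70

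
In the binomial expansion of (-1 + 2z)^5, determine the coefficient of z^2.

-40

The general term is C(5,j)·(-1)^j·(2z)^(5-j); the z^2 term has j = 3.
C(5,3) = 10.
Coefficient = C(5,3) · (-1)^3 · 2^2 = 10 · (-1) · 4 = -40.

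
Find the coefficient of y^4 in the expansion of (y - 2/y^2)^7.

General term: C(7,j)·(y)^j·(-2/y^2)^(7-j), with y-exponent 1j − 2(7−j) = 3j − 14.
Set 3j − 14 = 4: j = 6.
C(7,6) = 7; 1^6 = 1; (-2)^1 = -2.
Coefficient = 7 · 1 · (-2) = -14.

-14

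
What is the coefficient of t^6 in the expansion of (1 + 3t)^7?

5103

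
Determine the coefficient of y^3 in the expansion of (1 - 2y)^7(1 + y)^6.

34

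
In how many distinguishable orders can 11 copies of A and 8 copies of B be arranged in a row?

Choose positions for the A's: C(19,11) = 75582.

75582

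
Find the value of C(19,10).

92378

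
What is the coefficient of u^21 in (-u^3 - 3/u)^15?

General term: C(15,j)·(-u^3)^j·(-3/u)^(15-j), with u-exponent 3j − 1(15−j) = 4j − 15.
Set 4j − 15 = 21: j = 9.
C(15,9) = 5005; (-1)^9 = -1; (-3)^6 = 729.
Coefficient = 5005 · (-1) · 729 = -3648645.

-3648645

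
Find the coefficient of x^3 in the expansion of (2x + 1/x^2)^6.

General term: C(6,j)·(2x)^j·(1/x^2)^(6-j), with x-exponent 1j − 2(6−j) = 3j − 12.
Set 3j − 12 = 3: j = 5.
C(6,5) = 6; 2^5 = 32; 1^1 = 1.
Coefficient = 6 · 32 · 1 = 192.

192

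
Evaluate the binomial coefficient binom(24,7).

346104

C(24,7) = (24·23·22·21·20·19·18) / 7! = 1744364160 / 5040 = 346104.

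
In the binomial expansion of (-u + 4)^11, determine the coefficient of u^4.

The general term is C(11,j)·(-u)^j·(4)^(11-j); the u^4 term has j = 4.
C(11,4) = 330.
Coefficient = C(11,4) · 4^7 = 330 · 16384 = 5406720.

5406720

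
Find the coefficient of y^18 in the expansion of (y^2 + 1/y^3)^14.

General term: C(14,j)·(y^2)^j·(1/y^3)^(14-j), with y-exponent 2j − 3(14−j) = 5j − 42.
Set 5j − 42 = 18: j = 12.
C(14,12) = 91; 1^12 = 1; 1^2 = 1.
Coefficient = 91 · 1 · 1 = 91.

91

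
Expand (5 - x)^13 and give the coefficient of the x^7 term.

The general term is C(13,j)·(5)^j·(-x)^(13-j); the x^7 term has j = 6.
C(13,6) = 1716.
Coefficient = C(13,6) · 5^6 · (-1)^7 = 1716 · 15625 · (-1) = -26812500.

-26812500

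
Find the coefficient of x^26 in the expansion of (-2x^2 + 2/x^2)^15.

491520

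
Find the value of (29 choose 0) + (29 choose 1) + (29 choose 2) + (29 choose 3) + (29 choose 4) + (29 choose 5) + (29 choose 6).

621616

1 + 29 + 406 + 3654 + 23751 + 118755 + 475020 = 621616.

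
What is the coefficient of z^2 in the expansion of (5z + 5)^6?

234375

The general term is C(6,j)·(5z)^j·(5)^(6-j); the z^2 term has j = 2.
C(6,2) = 15.
Coefficient = C(6,2) · 5^2 · 5^4 = 15 · 25 · 625 = 234375.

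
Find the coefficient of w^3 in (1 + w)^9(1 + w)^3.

220

(1 + w)^9(1 + w)^3 = (1 + w)^12, so the coefficient of w^3 is C(12,3)·1^3 = 220·1 = 220.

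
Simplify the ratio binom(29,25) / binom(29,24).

C(n,k+1)/C(n,k) = (n−k)/(k+1) = (29−24)/(24+1) = 5/25 = 1/5.

1/5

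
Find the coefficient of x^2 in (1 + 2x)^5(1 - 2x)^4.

-16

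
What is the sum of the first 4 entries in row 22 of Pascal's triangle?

1794

1 + 22 + 231 + 1540 = 1794.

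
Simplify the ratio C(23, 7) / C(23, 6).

C(n,k+1)/C(n,k) = (n−k)/(k+1) = (23−6)/(6+1) = 17/7.

17/7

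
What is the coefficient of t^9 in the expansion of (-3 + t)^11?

The general term is C(11,j)·(-3)^j·(t)^(11-j); the t^9 term has j = 2.
C(11,2) = 55.
Coefficient = C(11,2) · (-3)^2 = 55 · 9 = 495.

495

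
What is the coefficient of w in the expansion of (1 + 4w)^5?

20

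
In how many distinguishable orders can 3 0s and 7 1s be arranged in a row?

Choose positions for the 0s: C(10,3) = 120.

120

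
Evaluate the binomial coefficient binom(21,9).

293930

C(21,9) = (21·20·19·18·17·16·15·14·13) / 9! = 106661318400 / 362880 = 293930.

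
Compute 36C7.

C(36,7) = (36·35·34·33·32·31·30) / 7! = 42072307200 / 5040 = 8347680.

8347680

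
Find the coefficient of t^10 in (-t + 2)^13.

The general term is C(13,j)·(-t)^j·(2)^(13-j); the t^10 term has j = 10.
C(13,10) = 286.
Coefficient = C(13,10) · 2^3 = 286 · 8 = 2288.

2288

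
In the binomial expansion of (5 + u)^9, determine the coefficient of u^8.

45

The general term is C(9,j)·(5)^j·(u)^(9-j); the u^8 term has j = 1.
C(9,1) = 9.
Coefficient = C(9,1) · 5^1 = 9 · 5 = 45.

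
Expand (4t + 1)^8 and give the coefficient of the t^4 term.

17920

The general term is C(8,j)·(4t)^j·(1)^(8-j); the t^4 term has j = 4.
C(8,4) = 70.
Coefficient = C(8,4) · 4^4 = 70 · 256 = 17920.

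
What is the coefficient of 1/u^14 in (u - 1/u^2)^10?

45

General term: C(10,j)·(u)^j·(-1/u^2)^(10-j), with u-exponent 1j − 2(10−j) = 3j − 20.
Set 3j − 20 = -14: j = 2.
C(10,2) = 45; 1^2 = 1; (-1)^8 = 1.
Coefficient = 45 · 1 · 1 = 45.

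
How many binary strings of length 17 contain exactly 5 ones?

6188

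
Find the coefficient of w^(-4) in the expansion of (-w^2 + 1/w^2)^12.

General term: C(12,j)·(-w^2)^j·(1/w^2)^(12-j), with w-exponent 2j − 2(12−j) = 4j − 24.
Set 4j − 24 = -4: j = 5.
C(12,5) = 792; (-1)^5 = -1; 1^7 = 1.
Coefficient = 792 · (-1) · 1 = -792.

-792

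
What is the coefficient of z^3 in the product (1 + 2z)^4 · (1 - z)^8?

Coefficient of z^3 = Σ_{j} C(4,j)·2^j·C(8,3-j)·(-1)^(3-j) for j from 0 to 3.
= (-56) + 224 + (-192) + 32 = 8.

8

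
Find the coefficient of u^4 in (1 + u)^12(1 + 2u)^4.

Coefficient of u^4 = Σ_{j} C(12,j)·1^j·C(4,4-j)·2^(4-j) for j from 0 to 4.
= 16 + 384 + 1584 + 1760 + 495 = 4239.

4239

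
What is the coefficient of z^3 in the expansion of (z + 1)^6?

20

The general term is C(6,j)·(z)^j·(1)^(6-j); the z^3 term has j = 3.
C(6,3) = 20.
Coefficient = C(6,3) = 20.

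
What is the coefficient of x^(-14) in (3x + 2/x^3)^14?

960740352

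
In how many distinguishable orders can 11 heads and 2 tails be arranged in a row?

Choose positions for the heads: C(13,11) = 78.

78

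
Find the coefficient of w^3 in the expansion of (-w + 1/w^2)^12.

-220

General term: C(12,j)·(-w)^j·(1/w^2)^(12-j), with w-exponent 1j − 2(12−j) = 3j − 24.
Set 3j − 24 = 3: j = 9.
C(12,9) = 220; (-1)^9 = -1; 1^3 = 1.
Coefficient = 220 · (-1) · 1 = -220.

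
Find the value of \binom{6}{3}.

C(6,3) = (6·5·4) / 3! = 120 / 6 = 20.

20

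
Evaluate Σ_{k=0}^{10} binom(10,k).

1024

The entries of row 10 sum to 2^10 = 1024.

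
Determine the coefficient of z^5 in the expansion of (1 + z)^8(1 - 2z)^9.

140

Coefficient of z^5 = Σ_{j} C(8,j)·1^j·C(9,5-j)·(-2)^(5-j) for j from 0 to 5.
= (-4032) + 16128 + (-18816) + 8064 + (-1260) + 56 = 140.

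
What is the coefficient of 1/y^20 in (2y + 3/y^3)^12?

General term: C(12,j)·(2y)^j·(3/y^3)^(12-j), with y-exponent 1j − 3(12−j) = 4j − 36.
Set 4j − 36 = -20: j = 4.
C(12,4) = 495; 2^4 = 16; 3^8 = 6561.
Coefficient = 495 · 16 · 6561 = 51963120.

51963120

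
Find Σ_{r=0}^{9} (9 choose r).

512

The entries of row 9 sum to 2^9 = 512.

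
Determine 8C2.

C(8,2) = (8·7) / 2! = 56 / 2 = 28.

28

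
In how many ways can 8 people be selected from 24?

735471

This is C(24,8) = 735471.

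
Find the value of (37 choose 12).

C(37,12) = (37·36·35·34·33·32·31·30·29·28·27·26) / 12! = 887342319056793600 / 479001600 = 1852482996.

1852482996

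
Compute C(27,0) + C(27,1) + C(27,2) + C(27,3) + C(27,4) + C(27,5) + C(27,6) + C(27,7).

1 + 27 + 351 + 2925 + 17550 + 80730 + 296010 + 888030 = 1285624.

1285624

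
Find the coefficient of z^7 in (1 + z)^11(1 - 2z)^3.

Coefficient of z^7 = Σ_{j} C(11,j)·1^j·C(3,7-j)·(-2)^(7-j) for j from 4 to 7.
= (-2640) + 5544 + (-2772) + 330 = 462.

462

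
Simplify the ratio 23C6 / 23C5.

3

C(n,k+1)/C(n,k) = (n−k)/(k+1) = (23−5)/(5+1) = 18/6 = 3.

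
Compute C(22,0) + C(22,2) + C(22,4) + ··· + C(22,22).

Even-k terms of row 22 sum to 2^21 = 2097152.

2097152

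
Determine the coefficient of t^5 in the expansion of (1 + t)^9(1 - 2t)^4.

Coefficient of t^5 = Σ_{j} C(9,j)·1^j·C(4,5-j)·(-2)^(5-j) for j from 1 to 5.
= 144 + (-1152) + 2016 + (-1008) + 126 = 126.

126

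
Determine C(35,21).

C(35,21) = C(35,14) by symmetry.
C(35,14) = (35·34·33·32·31·30·29·28·27·26·25·24·23·22) / 14! = 202250096145377280000 / 87178291200 = 2319959400.

2319959400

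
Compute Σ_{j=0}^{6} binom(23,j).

145499

1 + 23 + 253 + 1771 + 8855 + 33649 + 100947 = 145499.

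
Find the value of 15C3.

C(15,3) = (15·14·13) / 3! = 2730 / 6 = 455.

455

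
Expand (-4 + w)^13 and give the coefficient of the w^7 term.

7028736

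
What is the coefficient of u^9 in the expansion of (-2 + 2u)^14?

The general term is C(14,j)·(-2)^j·(2u)^(14-j); the u^9 term has j = 5.
C(14,5) = 2002.
Coefficient = C(14,5) · (-2)^5 · 2^9 = 2002 · (-32) · 512 = -32800768.

-32800768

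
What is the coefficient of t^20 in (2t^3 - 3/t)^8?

General term: C(8,j)·(2t^3)^j·(-3/t)^(8-j), with t-exponent 3j − 1(8−j) = 4j − 8.
Set 4j − 8 = 20: j = 7.
C(8,7) = 8; 2^7 = 128; (-3)^1 = -3.
Coefficient = 8 · 128 · (-3) = -3072.

-3072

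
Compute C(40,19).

131282408400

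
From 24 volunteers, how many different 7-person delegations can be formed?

346104

This is C(24,7) = 346104.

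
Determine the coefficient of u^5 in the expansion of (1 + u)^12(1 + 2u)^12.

307296

Coefficient of u^5 = Σ_{j} C(12,j)·1^j·C(12,5-j)·2^(5-j) for j from 0 to 5.
= 25344 + 95040 + 116160 + 58080 + 11880 + 792 = 307296.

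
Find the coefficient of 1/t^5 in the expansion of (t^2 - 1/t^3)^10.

General term: C(10,j)·(t^2)^j·(-1/t^3)^(10-j), with t-exponent 2j − 3(10−j) = 5j − 30.
Set 5j − 30 = -5: j = 5.
C(10,5) = 252; 1^5 = 1; (-1)^5 = -1.
Coefficient = 252 · 1 · (-1) = -252.

-252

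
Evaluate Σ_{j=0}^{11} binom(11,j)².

By Vandermonde's identity, Σ C(11,j)² = C(22,11) = 705432.

705432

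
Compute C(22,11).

C(22,11) = (22·21·20·19·18·17·16·15·14·13·12) / 11! = 28158588057600 / 39916800 = 705432.

705432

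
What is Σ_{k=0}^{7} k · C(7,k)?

448

Since k·C(7,k) = 7·C(6,k−1), the sum is 7·2^6 = 7·64 = 448.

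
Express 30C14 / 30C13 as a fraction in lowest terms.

17/14

C(n,k+1)/C(n,k) = (n−k)/(k+1) = (30−13)/(13+1) = 17/14.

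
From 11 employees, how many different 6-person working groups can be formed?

462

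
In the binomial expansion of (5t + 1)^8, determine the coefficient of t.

40

The general term is C(8,j)·(5t)^j·(1)^(8-j); the t^1 term has j = 1.
C(8,1) = 8.
Coefficient = C(8,1) · 5^1 = 8 · 5 = 40.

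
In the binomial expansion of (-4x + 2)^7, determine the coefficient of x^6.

57344

The general term is C(7,j)·(-4x)^j·(2)^(7-j); the x^6 term has j = 6.
C(7,6) = 7.
Coefficient = C(7,6) · (-4)^6 · 2^1 = 7 · 4096 · 2 = 57344.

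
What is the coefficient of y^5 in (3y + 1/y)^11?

1082565

General term: C(11,j)·(3y)^j·(1/y)^(11-j), with y-exponent 1j − 1(11−j) = 2j − 11.
Set 2j − 11 = 5: j = 8.
C(11,8) = 165; 3^8 = 6561; 1^3 = 1.
Coefficient = 165 · 6561 · 1 = 1082565.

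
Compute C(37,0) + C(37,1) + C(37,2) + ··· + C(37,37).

137438953472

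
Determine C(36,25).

600805296

C(36,25) = C(36,11) by symmetry.
C(36,11) = (36·35·34·33·32·31·30·29·28·27·26) / 11! = 23982224839372800 / 39916800 = 600805296.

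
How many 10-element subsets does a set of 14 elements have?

C(14,10) = C(14,4) by symmetry.
C(14,4) = (14·13·12·11) / 4! = 24024 / 24 = 1001.

1001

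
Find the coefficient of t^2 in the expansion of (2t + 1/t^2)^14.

1025024

General term: C(14,j)·(2t)^j·(1/t^2)^(14-j), with t-exponent 1j − 2(14−j) = 3j − 28.
Set 3j − 28 = 2: j = 10.
C(14,10) = 1001; 2^10 = 1024; 1^4 = 1.
Coefficient = 1001 · 1024 · 1 = 1025024.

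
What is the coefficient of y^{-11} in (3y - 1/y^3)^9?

-10206

General term: C(9,j)·(3y)^j·(-1/y^3)^(9-j), with y-exponent 1j − 3(9−j) = 4j − 27.
Set 4j − 27 = -11: j = 4.
C(9,4) = 126; 3^4 = 81; (-1)^5 = -1.
Coefficient = 126 · 81 · (-1) = -10206.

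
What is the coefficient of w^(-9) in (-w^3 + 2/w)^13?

-53248

General term: C(13,j)·(-w^3)^j·(2/w)^(13-j), with w-exponent 3j − 1(13−j) = 4j − 13.
Set 4j − 13 = -9: j = 1.
C(13,1) = 13; (-1)^1 = -1; 2^12 = 4096.
Coefficient = 13 · (-1) · 4096 = -53248.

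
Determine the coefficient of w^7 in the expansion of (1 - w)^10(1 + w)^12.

Coefficient of w^7 = Σ_{j} C(10,j)·(-1)^j·C(12,7-j)·1^(7-j) for j from 0 to 7.
= 792 + (-9240) + 35640 + (-59400) + 46200 + (-16632) + 2520 + (-120) = -240.

-240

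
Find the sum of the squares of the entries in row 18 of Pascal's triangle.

By Vandermonde's identity, Σ C(18,r)² = C(36,18) = 9075135300.

9075135300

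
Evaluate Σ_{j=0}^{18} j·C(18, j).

Since j·C(18,j) = 18·C(17,j−1), the sum is 18·2^17 = 18·131072 = 2359296.

2359296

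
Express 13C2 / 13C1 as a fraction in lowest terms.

C(n,k+1)/C(n,k) = (n−k)/(k+1) = (13−1)/(1+1) = 12/2 = 6.

6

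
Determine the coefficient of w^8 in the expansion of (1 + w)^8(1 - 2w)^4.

Coefficient of w^8 = Σ_{j} C(8,j)·1^j·C(4,8-j)·(-2)^(8-j) for j from 4 to 8.
= 1120 + (-1792) + 672 + (-64) + 1 = -63.

-63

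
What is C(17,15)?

136

C(17,15) = C(17,2) by symmetry.
C(17,2) = (17·16) / 2! = 272 / 2 = 136.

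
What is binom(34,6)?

1344904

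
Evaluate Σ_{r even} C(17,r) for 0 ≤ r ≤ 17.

Even-r terms of row 17 sum to 2^16 = 65536.

65536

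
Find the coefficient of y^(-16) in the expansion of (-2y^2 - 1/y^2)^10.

20

General term: C(10,j)·(-2y^2)^j·(-1/y^2)^(10-j), with y-exponent 2j − 2(10−j) = 4j − 20.
Set 4j − 20 = -16: j = 1.
C(10,1) = 10; (-2)^1 = -2; (-1)^9 = -1.
Coefficient = 10 · (-2) · (-1) = 20.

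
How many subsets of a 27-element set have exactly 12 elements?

17383860

Choose the 12 positions: C(27,12) = 17383860.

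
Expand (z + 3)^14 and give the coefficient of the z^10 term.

The general term is C(14,j)·(z)^j·(3)^(14-j); the z^10 term has j = 10.
C(14,10) = 1001.
Coefficient = C(14,10) · 3^4 = 1001 · 81 = 81081.

81081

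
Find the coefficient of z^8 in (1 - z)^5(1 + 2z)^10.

Coefficient of z^8 = Σ_{j} C(5,j)·(-1)^j·C(10,8-j)·2^(8-j) for j from 0 to 5.
= 11520 + (-76800) + 134400 + (-80640) + 16800 + (-960) = 4320.

4320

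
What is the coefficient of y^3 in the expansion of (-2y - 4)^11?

-86507520

The general term is C(11,j)·(-2y)^j·(-4)^(11-j); the y^3 term has j = 3.
C(11,3) = 165.
Coefficient = C(11,3) · (-2)^3 · (-4)^8 = 165 · (-8) · 65536 = -86507520.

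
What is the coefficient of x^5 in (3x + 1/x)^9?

78732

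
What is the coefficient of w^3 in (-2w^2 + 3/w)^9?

General term: C(9,j)·(-2w^2)^j·(3/w)^(9-j), with w-exponent 2j − 1(9−j) = 3j − 9.
Set 3j − 9 = 3: j = 4.
C(9,4) = 126; (-2)^4 = 16; 3^5 = 243.
Coefficient = 126 · 16 · 243 = 489888.

489888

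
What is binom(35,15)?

3247943160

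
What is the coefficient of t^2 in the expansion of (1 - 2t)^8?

The general term is C(8,j)·(1)^j·(-2t)^(8-j); the t^2 term has j = 6.
C(8,6) = 28.
Coefficient = C(8,6) · (-2)^2 = 28 · 4 = 112.

112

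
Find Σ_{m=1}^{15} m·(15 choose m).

245760

Since m·C(15,m) = 15·C(14,m−1), the sum is 15·2^14 = 15·16384 = 245760.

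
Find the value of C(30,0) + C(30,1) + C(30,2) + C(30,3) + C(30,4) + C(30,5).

174437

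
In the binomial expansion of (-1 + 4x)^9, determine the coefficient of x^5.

The general term is C(9,j)·(-1)^j·(4x)^(9-j); the x^5 term has j = 4.
C(9,4) = 126.
Coefficient = C(9,4) · 4^5 = 126 · 1024 = 129024.

129024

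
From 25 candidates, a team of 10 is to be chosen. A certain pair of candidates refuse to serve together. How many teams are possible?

All 10-subsets: C(25,10) = 3268760. Those containing both fixed elements: C(23,8) = 490314.
3268760 − 490314 = 2778446.

2778446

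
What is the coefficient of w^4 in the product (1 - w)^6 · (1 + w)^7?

15

Coefficient of w^4 = Σ_{j} C(6,j)·(-1)^j·C(7,4-j)·1^(4-j) for j from 0 to 4.
= 35 + (-210) + 315 + (-140) + 15 = 15.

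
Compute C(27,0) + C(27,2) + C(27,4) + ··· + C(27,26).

Half of (1+1)^27 + (1−1)^27 gives the even-index sum: 2^26 = 67108864.

67108864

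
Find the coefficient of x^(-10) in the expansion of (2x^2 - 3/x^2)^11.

8660520

General term: C(11,j)·(2x^2)^j·(-3/x^2)^(11-j), with x-exponent 2j − 2(11−j) = 4j − 22.
Set 4j − 22 = -10: j = 3.
C(11,3) = 165; 2^3 = 8; (-3)^8 = 6561.
Coefficient = 165 · 8 · 6561 = 8660520.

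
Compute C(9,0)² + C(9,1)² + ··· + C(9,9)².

48620

By Vandermonde's identity, Σ C(9,j)² = C(18,9) = 48620.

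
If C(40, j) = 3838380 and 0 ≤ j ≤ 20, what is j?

C(40,j) increases on 0 ≤ j ≤ 20. C(40,5) = 658008 and C(40,6) = 3838380, so j = 6.

6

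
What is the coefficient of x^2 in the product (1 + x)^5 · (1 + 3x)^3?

Coefficient of x^2 = Σ_{j} C(5,j)·1^j·C(3,2-j)·3^(2-j) for j from 0 to 2.
= 27 + 45 + 10 = 82.

82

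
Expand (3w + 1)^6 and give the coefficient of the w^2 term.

The general term is C(6,j)·(3w)^j·(1)^(6-j); the w^2 term has j = 2.
C(6,2) = 15.
Coefficient = C(6,2) · 3^2 = 15 · 9 = 135.

135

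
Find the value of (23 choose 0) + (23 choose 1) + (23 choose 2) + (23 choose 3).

2048

1 + 23 + 253 + 1771 = 2048.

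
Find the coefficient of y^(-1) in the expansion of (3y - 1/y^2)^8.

-13608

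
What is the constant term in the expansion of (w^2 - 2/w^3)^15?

General term: C(15,j)·(w^2)^j·(-2/w^3)^(15-j), with w-exponent 2j − 3(15−j) = 5j − 45.
Set 5j − 45 = 0: j = 9.
C(15,9) = 5005; 1^9 = 1; (-2)^6 = 64.
Coefficient = 5005 · 1 · 64 = 320320.

320320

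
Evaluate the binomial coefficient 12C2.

66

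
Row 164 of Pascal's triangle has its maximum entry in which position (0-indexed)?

C(164,k) is maximized at k = 164/2 = 82.

82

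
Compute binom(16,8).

12870

C(16,8) = (16·15·14·13·12·11·10·9) / 8! = 518918400 / 40320 = 12870.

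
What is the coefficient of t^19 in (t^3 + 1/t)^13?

1287

General term: C(13,j)·(t^3)^j·(1/t)^(13-j), with t-exponent 3j − 1(13−j) = 4j − 13.
Set 4j − 13 = 19: j = 8.
C(13,8) = 1287; 1^8 = 1; 1^5 = 1.
Coefficient = 1287 · 1 · 1 = 1287.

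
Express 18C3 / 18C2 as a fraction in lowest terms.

16/3

C(n,k+1)/C(n,k) = (n−k)/(k+1) = (18−2)/(2+1) = 16/3.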